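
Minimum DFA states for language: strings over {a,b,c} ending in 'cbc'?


Track the longest suffix of input matching a prefix of 'cbc': 4 classes (prefixes of length 0..3)
Minimal DFA: 4 states


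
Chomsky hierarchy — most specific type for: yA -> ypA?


LHS has context (more than one symbol) and |LHS| ≤ |RHS|
Classification: Type 1 (Context-Sensitive)


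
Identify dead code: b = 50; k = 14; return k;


b is assigned but never read
Dead: 'b = 50'


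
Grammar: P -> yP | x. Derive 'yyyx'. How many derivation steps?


Derivation: P => yP => yyP => yyyP => yyyx
Steps: 4


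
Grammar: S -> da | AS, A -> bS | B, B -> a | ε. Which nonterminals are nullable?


A nonterminal is nullable iff some alternative derives ε (directly, or every symbol in it is nullable)
Nullable: {A, B}


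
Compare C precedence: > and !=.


'>' is relational (level 7); '!=' is equality (level 6)
Higher level binds tighter
'>' has higher precedence than '!='


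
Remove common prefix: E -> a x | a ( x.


Common prefix: 'a'
Factored: E -> a E', E' -> x | ( x


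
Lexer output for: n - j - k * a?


Scan left to right, longest-match per lexeme
Tokens: ID(n), OP(-), ID(j), OP(-), ID(k), OP(*), ID(a)


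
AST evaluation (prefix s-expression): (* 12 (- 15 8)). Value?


Evaluate inner: (- 15 8) = 7
Evaluate root: (* 12 7) = 84
Result: 84


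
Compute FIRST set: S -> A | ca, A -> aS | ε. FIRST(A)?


Per alternative of A: FIRST(aS) = {a}; FIRST(ε) = {ε}
FIRST(A) = {a, ε}


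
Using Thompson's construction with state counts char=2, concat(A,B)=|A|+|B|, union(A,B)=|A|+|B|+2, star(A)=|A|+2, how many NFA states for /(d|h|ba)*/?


Syntax tree has 4 char leaf(s), 2 union(s), 1 star(s)
chars contribute 4×2 = 8; each union adds +2; each star adds +2
Total: 8 + 4 + 2 = 14 states


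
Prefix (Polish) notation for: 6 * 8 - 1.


left-to-right (same/higher precedence on left): tree is (- (* 6 8) 1)
Prefix: - * 6 8 1


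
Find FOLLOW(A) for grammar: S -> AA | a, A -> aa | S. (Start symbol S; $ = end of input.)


$ ∈ FOLLOW(S). For each A -> αBβ: add FIRST(β)\{ε} to FOLLOW(B); if β nullable, add FOLLOW(A).
FOLLOW(A) = {$, a}


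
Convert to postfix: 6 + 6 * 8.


* has higher precedence, evaluate 6*8 first
Postfix: 6 6 8 * +


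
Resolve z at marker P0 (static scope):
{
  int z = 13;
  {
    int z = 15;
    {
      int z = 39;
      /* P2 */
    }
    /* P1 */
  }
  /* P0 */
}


z declared in the same block as P0
z = 13


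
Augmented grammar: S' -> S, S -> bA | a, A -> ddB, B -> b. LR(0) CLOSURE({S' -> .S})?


Start: S' -> .S
For each item with dot before a nonterminal B, add B -> .γ for every B-production
Closure: [S' -> .S, S -> .bA, S -> .a]


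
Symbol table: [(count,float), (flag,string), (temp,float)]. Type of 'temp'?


Lookup 'temp' → type float


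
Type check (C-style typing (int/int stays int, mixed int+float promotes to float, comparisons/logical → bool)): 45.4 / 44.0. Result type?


Operand types: float / float
Rule: mixed int/float promotes to float; int/int stays int
Result type: float


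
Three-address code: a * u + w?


Break into single-operator statements:
t1 = a * u
t2 = t1 + w


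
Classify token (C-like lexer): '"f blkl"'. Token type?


Pattern: double-quoted sequence
Type: STRING_LITERAL


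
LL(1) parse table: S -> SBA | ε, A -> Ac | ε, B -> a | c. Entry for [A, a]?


For [A, a]: ε is nullable and 'a' ∈ FOLLOW(A)
Entry: A -> ε


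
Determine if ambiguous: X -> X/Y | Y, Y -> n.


precedence layered via separate nonterminal Y: deterministic
Unambiguous


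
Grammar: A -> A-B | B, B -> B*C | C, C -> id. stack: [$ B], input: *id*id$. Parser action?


shift '*' to continue B -> B*C
Action: shift


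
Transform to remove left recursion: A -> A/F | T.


Left-recursive alternatives: A/F; non-recursive: T
Introduce A': A -> TA', A' -> /FA' | ε


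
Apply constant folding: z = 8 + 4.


8 + 4 = 12 at compile time
Optimized: z = 12


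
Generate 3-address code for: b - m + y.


Break into single-operator statements:
t1 = b - m
t2 = t1 + y


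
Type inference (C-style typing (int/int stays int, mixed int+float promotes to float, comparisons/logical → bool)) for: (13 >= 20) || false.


Operand types: bool || bool
Rule: logical operators take bool operands and yield bool
Result type: bool


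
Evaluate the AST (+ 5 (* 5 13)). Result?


Evaluate inner: (* 5 13) = 65
Evaluate root: (+ 5 65) = 70
Result: 70


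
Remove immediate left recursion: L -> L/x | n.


Left-recursive alternatives: L/x; non-recursive: n
Introduce L': L -> nL', L' -> /xL' | ε


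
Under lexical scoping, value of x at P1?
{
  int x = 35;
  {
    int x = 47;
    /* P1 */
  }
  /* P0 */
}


x declared in the same block as P1
x = 47


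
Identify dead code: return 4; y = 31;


statement follows a return and is unreachable
Dead: 'y = 31'


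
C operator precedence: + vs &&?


'+' is additive (level 9); '&&' is logical AND (level 2)
Higher level binds tighter
'+' has higher precedence than '&&'


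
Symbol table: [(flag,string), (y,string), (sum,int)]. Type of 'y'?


Lookup 'y' → type string


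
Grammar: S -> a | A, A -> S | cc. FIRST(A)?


Per alternative of A: FIRST(S) = {a, c}; FIRST(cc) = {c}
FIRST(A) = {a, c}


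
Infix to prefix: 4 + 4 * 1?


'*' binds tighter: tree is (+ 4 (* 4 1))
Prefix: + 4 * 4 1


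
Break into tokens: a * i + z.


Scan left to right, longest-match per lexeme
Tokens: ID(a), OP(*), ID(i), OP(+), ID(z)


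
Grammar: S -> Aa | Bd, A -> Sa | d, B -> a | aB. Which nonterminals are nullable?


A nonterminal is nullable iff some alternative derives ε (directly, or every symbol in it is nullable)
Nullable: {}


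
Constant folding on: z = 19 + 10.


19 + 10 = 29 at compile time
Optimized: z = 29


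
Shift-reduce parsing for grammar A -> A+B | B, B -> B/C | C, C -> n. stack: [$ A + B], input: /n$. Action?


'/' can extend B; shift to build B -> B/C
Action: shift


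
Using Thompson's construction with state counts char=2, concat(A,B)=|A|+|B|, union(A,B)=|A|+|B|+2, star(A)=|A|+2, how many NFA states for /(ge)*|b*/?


Syntax tree has 3 char leaf(s), 1 union(s), 2 star(s)
chars contribute 3×2 = 6; each union adds +2; each star adds +2
Total: 6 + 2 + 4 = 12 states


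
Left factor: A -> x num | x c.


Common prefix: 'x'
Factored: A -> x A', A' -> num | c


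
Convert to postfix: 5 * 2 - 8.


Left to right (same or higher precedence on left)
Postfix: 5 2 * 8 -


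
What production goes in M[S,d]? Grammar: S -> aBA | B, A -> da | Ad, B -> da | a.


For [S, d]: 'd' ∈ FIRST(B)
Entry: S -> B


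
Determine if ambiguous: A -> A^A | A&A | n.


'n^n&n' has two parse trees (no precedence encoded between ^ and &)
Ambiguous


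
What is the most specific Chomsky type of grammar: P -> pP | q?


Right-linear: every RHS is a terminal or a terminal followed by one nonterminal
Classification: Type 3 (Regular)


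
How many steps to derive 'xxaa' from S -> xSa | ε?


Derivation: S => xSa => xxSaa => xxaa
Steps: 3


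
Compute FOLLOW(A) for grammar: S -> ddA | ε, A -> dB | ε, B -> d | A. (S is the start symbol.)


$ ∈ FOLLOW(S). For each A -> αBβ: add FIRST(β)\{ε} to FOLLOW(B); if β nullable, add FOLLOW(A).
FOLLOW(A) = {$}


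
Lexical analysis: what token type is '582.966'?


Pattern: digits with a decimal point
Type: FLOAT_LITERAL


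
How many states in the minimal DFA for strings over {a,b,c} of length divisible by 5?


Track length mod 5: states 0..4, accept at 0
Minimal DFA: 5 states


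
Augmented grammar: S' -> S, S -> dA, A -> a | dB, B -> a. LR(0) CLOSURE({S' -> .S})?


Start: S' -> .S
For each item with dot before a nonterminal B, add B -> .γ for every B-production
Closure: [S' -> .S, S -> .dA]


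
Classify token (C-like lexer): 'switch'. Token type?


Pattern: reserved word
Type: KEYWORD


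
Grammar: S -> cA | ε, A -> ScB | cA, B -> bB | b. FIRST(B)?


Per alternative of B: FIRST(bB) = {b}; FIRST(b) = {b}
FIRST(B) = {b}


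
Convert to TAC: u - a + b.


Break into single-operator statements:
t1 = u - a
t2 = t1 + b


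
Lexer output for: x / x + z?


Scan left to right, longest-match per lexeme
Tokens: ID(x), OP(/), ID(x), OP(+), ID(z)


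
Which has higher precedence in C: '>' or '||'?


'>' is relational (level 7); '||' is logical OR (level 1)
Higher level binds tighter
'>' has higher precedence than '||'


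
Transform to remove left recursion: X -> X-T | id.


Left-recursive alternatives: X-T; non-recursive: id
Introduce X': X -> idX', X' -> -TX' | ε


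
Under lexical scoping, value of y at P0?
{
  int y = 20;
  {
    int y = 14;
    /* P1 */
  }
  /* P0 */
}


y declared in the same block as P0
y = 20


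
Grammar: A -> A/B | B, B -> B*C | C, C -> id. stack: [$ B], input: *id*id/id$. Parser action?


shift '*' to continue B -> B*C
Action: shift


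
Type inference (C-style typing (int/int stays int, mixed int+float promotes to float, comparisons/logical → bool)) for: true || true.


Operand types: bool || bool
Rule: logical operators take bool operands and yield bool
Result type: bool


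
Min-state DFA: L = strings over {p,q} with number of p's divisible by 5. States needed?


Track (count of p) mod 5: states 0..4, accept at 0
Minimal DFA: 5 states


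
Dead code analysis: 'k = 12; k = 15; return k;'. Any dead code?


first assignment to k is overwritten before any read
Dead: 'k = 12'


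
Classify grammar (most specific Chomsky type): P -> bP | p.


Right-linear: every RHS is a terminal or a terminal followed by one nonterminal
Classification: Type 3 (Regular)


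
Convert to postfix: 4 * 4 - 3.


Left to right (same or higher precedence on left)
Postfix: 4 4 * 3 -


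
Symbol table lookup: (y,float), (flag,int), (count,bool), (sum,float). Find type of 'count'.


Lookup 'count' → type bool


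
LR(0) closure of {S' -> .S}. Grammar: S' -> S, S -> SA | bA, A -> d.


Start: S' -> .S
For each item with dot before a nonterminal B, add B -> .γ for every B-production
Closure: [S' -> .S, S -> .SA, S -> .bA]


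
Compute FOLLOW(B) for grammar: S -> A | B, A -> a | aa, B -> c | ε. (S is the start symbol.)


$ ∈ FOLLOW(S). For each A -> αBβ: add FIRST(β)\{ε} to FOLLOW(B); if β nullable, add FOLLOW(A).
FOLLOW(B) = {$}


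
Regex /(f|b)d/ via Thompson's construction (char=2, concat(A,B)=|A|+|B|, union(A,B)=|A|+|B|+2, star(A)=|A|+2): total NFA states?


Syntax tree has 3 char leaf(s), 1 union(s), 0 star(s)
chars contribute 3×2 = 6; each union adds +2; each star adds +2
Total: 6 + 2 + 0 = 8 states


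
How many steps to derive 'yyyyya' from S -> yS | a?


Derivation: S => yS => yyS => yyyS => yyyyS => yyyyyS => yyyyya
Steps: 6


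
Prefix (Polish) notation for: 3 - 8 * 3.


'*' binds tighter: tree is (- 3 (* 8 3))
Prefix: - 3 * 8 3


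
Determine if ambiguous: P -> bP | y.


right-linear, alternatives start with distinct terminals 'b' vs 'y': unique leftmost derivation
Unambiguous


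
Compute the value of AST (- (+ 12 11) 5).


Evaluate inner: (+ 12 11) = 23
Evaluate root: (- 23 5) = 18
Result: 18


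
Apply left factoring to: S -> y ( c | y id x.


Common prefix: 'y'
Factored: S -> y S', S' -> ( c | id x


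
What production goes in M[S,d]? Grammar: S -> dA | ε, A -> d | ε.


For [S, d]: 'd' ∈ FIRST(dA)
Entry: S -> dA


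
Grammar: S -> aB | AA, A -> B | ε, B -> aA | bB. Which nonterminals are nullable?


A nonterminal is nullable iff some alternative derives ε (directly, or every symbol in it is nullable)
Nullable: {A, S}


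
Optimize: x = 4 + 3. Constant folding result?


4 + 3 = 7 at compile time
Optimized: x = 7


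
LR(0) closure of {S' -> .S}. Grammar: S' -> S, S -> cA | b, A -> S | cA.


Start: S' -> .S
For each item with dot before a nonterminal B, add B -> .γ for every B-production
Closure: [S' -> .S, S -> .cA, S -> .b]


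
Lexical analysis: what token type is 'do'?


Pattern: reserved word
Type: KEYWORD


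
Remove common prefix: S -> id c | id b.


Common prefix: 'id'
Factored: S -> id S', S' -> c | b


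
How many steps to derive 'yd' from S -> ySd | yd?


Derivation: S => yd
Steps: 1


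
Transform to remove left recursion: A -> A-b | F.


Left-recursive alternatives: A-b; non-recursive: F
Introduce A': A -> FA', A' -> -bA' | ε


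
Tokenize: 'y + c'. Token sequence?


Scan left to right, longest-match per lexeme
Tokens: ID(y), OP(+), ID(c)


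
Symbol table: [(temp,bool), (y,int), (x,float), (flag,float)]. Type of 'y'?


Lookup 'y' → type int


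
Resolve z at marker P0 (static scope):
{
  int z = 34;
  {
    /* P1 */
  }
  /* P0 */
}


z declared in the same block as P0
z = 34


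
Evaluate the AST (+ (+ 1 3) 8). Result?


Evaluate inner: (+ 1 3) = 4
Evaluate root: (+ 4 8) = 12
Result: 12


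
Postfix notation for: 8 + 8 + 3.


Left to right (same or higher precedence on left)
Postfix: 8 8 + 3 +


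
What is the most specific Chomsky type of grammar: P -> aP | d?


Right-linear: every RHS is a terminal or a terminal followed by one nonterminal
Classification: Type 3 (Regular)


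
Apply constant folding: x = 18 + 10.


18 + 10 = 28 at compile time
Optimized: x = 28


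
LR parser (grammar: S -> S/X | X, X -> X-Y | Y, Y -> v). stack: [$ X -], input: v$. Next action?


no handle; shift 'v'
Action: shift


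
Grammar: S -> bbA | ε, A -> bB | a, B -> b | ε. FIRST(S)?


Per alternative of S: FIRST(bbA) = {b}; FIRST(ε) = {ε}
FIRST(S) = {b, ε}


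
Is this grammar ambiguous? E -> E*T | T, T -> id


precedence layered via separate nonterminal T: deterministic
Unambiguous


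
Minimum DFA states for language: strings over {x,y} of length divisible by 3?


Track length mod 3: states 0..2, accept at 0
Minimal DFA: 3 states


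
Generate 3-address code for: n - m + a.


Break into single-operator statements:
t1 = n - m
t2 = t1 + a


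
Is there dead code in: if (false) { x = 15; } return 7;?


condition is constant false, so the whole block is unreachable
Dead: 'if (false) { x = 15; }'


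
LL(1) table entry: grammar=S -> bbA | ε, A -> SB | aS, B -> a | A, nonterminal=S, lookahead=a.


For [S, a]: ε is nullable and 'a' ∈ FOLLOW(S)
Entry: S -> ε


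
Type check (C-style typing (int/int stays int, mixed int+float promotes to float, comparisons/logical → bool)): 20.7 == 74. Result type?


Operand types: float == int
Rule: comparison yields bool
Result type: bool


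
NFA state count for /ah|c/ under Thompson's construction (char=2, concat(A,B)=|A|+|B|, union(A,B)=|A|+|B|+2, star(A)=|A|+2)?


Syntax tree has 3 char leaf(s), 1 union(s), 0 star(s)
chars contribute 3×2 = 6; each union adds +2; each star adds +2
Total: 6 + 2 + 0 = 8 states


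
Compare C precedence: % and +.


'%' is multiplicative (level 10); '+' is additive (level 9)
Higher level binds tighter
'%' has higher precedence than '+'


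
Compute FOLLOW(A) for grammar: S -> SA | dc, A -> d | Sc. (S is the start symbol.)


$ ∈ FOLLOW(S). For each A -> αBβ: add FIRST(β)\{ε} to FOLLOW(B); if β nullable, add FOLLOW(A).
FOLLOW(A) = {$, c, d}


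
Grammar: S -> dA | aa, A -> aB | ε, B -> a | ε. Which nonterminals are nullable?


A nonterminal is nullable iff some alternative derives ε (directly, or every symbol in it is nullable)
Nullable: {A, B}


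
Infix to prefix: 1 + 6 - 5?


left-to-right (same/higher precedence on left): tree is (- (+ 1 6) 5)
Prefix: - + 1 6 5


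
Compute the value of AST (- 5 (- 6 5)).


Evaluate inner: (- 6 5) = 1
Evaluate root: (- 5 1) = 4
Result: 4


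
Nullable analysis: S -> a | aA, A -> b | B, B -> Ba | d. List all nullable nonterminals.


A nonterminal is nullable iff some alternative derives ε (directly, or every symbol in it is nullable)
Nullable: {}


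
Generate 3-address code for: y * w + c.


Break into single-operator statements:
t1 = y * w
t2 = t1 + c


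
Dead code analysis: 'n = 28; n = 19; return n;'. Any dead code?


first assignment to n is overwritten before any read
Dead: 'n = 28'


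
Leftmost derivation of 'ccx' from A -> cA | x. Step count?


Derivation: A => cA => ccA => ccx
Steps: 3


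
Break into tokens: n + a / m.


Scan left to right, longest-match per lexeme
Tokens: ID(n), OP(+), ID(a), OP(/), ID(m)


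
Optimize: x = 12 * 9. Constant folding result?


12 * 9 = 108 at compile time
Optimized: x = 108


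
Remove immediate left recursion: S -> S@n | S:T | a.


Left-recursive alternatives: S@n, S:T; non-recursive: a
Introduce S': S -> aS', S' -> @nS' | :TS' | ε


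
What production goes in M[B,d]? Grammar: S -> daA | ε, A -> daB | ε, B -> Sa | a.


For [B, d]: 'd' ∈ FIRST(Sa)
Entry: B -> Sa


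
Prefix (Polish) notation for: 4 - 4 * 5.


'*' binds tighter: tree is (- 4 (* 4 5))
Prefix: - 4 * 4 5


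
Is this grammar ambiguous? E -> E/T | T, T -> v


precedence layered via separate nonterminal T: deterministic
Unambiguous


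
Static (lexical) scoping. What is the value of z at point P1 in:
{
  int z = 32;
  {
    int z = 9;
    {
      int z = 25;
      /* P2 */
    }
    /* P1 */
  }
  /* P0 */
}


z declared in the same block as P1
z = 9


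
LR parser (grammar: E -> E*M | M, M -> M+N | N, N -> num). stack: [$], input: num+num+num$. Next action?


no handle on stack; shift 'num'
Action: shift


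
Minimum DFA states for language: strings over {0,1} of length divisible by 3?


Track length mod 3: states 0..2, accept at 0
Minimal DFA: 3 states


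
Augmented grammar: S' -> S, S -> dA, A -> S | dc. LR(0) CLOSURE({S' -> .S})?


Start: S' -> .S
For each item with dot before a nonterminal B, add B -> .γ for every B-production
Closure: [S' -> .S, S -> .dA]


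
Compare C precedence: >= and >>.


'>>' is shift (level 8); '>=' is relational (level 7)
Higher level binds tighter
'>>' has higher precedence than '>='


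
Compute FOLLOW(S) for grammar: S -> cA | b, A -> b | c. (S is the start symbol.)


$ ∈ FOLLOW(S). For each A -> αBβ: add FIRST(β)\{ε} to FOLLOW(B); if β nullable, add FOLLOW(A).
FOLLOW(S) = {$}


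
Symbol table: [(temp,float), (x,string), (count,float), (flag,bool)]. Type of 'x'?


Lookup 'x' → type string


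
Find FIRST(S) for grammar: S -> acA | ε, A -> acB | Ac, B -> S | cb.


Per alternative of S: FIRST(acA) = {a}; FIRST(ε) = {ε}
FIRST(S) = {a, ε}


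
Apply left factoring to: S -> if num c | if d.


Common prefix: 'if'
Factored: S -> if S', S' -> num c | d


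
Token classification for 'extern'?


Pattern: reserved word
Type: KEYWORD


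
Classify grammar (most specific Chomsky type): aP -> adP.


LHS has context (more than one symbol) and |LHS| ≤ |RHS|
Classification: Type 1 (Context-Sensitive)


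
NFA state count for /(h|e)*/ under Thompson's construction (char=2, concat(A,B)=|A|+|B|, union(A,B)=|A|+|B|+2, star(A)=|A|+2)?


Syntax tree has 2 char leaf(s), 1 union(s), 1 star(s)
chars contribute 2×2 = 4; each union adds +2; each star adds +2
Total: 4 + 2 + 2 = 8 states


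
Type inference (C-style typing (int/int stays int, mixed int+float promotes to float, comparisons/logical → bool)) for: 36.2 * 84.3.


Operand types: float * float
Rule: mixed int/float promotes to float; int/int stays int
Result type: float


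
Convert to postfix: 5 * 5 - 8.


Left to right (same or higher precedence on left)
Postfix: 5 5 * 8 -


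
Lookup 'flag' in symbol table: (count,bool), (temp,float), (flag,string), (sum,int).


Lookup 'flag' → type string


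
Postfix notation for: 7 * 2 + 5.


Left to right (same or higher precedence on left)
Postfix: 7 2 * 5 +


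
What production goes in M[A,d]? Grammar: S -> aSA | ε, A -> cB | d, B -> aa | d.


For [A, d]: 'd' ∈ FIRST(d)
Entry: A -> d


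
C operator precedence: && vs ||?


'&&' is logical AND (level 2); '||' is logical OR (level 1)
Higher level binds tighter
'&&' has higher precedence than '||'


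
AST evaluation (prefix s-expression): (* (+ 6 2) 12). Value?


Evaluate inner: (+ 6 2) = 8
Evaluate root: (* 8 12) = 96
Result: 96


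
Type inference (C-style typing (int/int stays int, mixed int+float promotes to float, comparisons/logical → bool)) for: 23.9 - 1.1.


Operand types: float - float
Rule: mixed int/float promotes to float; int/int stays int
Result type: float


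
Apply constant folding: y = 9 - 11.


9 - 11 = -2 at compile time
Optimized: y = -2


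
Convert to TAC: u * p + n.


Break into single-operator statements:
t1 = u * p
t2 = t1 + n


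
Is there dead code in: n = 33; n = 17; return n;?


first assignment to n is overwritten before any read
Dead: 'n = 33'


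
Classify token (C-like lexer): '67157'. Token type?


Pattern: digits only
Type: INTEGER_LITERAL


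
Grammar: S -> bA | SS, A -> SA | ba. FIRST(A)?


Per alternative of A: FIRST(SA) = {b}; FIRST(ba) = {b}
FIRST(A) = {b}


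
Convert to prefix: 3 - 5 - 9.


left-to-right (same/higher precedence on left): tree is (- (- 3 5) 9)
Prefix: - - 3 5 9


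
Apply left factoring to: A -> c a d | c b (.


Common prefix: 'c'
Factored: A -> c A', A' -> a d | b (


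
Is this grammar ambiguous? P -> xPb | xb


balanced x^n…b^n: each string has a unique parse
Unambiguous


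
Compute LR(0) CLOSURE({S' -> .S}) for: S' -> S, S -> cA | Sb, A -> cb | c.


Start: S' -> .S
For each item with dot before a nonterminal B, add B -> .γ for every B-production
Closure: [S' -> .S, S -> .cA, S -> .Sb]


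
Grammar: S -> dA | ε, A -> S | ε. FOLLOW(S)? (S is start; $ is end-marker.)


$ ∈ FOLLOW(S). For each A -> αBβ: add FIRST(β)\{ε} to FOLLOW(B); if β nullable, add FOLLOW(A).
FOLLOW(S) = {$}


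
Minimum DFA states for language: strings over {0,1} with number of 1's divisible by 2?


Track (count of 1) mod 2: states 0..1, accept at 0
Minimal DFA: 2 states


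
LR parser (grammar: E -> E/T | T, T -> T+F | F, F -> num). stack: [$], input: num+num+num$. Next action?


no handle on stack; shift 'num'
Action: shift


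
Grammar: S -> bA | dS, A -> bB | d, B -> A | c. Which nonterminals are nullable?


A nonterminal is nullable iff some alternative derives ε (directly, or every symbol in it is nullable)
Nullable: {}


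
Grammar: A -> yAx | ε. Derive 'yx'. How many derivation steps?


Derivation: A => yAx => yx
Steps: 2


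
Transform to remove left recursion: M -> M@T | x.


Left-recursive alternatives: M@T; non-recursive: x
Introduce M': M -> xM', M' -> @TM' | ε


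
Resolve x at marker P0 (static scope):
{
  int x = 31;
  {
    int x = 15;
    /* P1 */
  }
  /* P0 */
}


x declared in the same block as P0
x = 31


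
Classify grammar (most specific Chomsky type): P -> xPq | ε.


Single nonterminal LHS, but x^n q^n is not regular
Classification: Type 2 (Context-Free)


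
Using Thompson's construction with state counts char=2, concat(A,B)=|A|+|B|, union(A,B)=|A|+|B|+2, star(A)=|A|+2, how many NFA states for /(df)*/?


Syntax tree has 2 char leaf(s), 0 union(s), 1 star(s)
chars contribute 2×2 = 4; each union adds +2; each star adds +2
Total: 4 + 0 + 2 = 6 states


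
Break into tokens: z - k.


Scan left to right, longest-match per lexeme
Tokens: ID(z), OP(-), ID(k)


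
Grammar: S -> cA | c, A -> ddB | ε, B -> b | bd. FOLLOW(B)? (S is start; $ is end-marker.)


$ ∈ FOLLOW(S). For each A -> αBβ: add FIRST(β)\{ε} to FOLLOW(B); if β nullable, add FOLLOW(A).
FOLLOW(B) = {$}


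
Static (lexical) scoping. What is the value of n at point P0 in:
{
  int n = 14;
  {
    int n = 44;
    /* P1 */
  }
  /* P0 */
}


n declared in the same block as P0
n = 14


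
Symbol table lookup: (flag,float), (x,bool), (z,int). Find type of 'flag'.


Lookup 'flag' → type float


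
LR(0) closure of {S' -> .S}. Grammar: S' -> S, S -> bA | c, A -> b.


Start: S' -> .S
For each item with dot before a nonterminal B, add B -> .γ for every B-production
Closure: [S' -> .S, S -> .bA, S -> .c]


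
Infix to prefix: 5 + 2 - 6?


left-to-right (same/higher precedence on left): tree is (- (+ 5 2) 6)
Prefix: - + 5 2 6


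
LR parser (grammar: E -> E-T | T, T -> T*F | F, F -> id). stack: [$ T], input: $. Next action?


lookahead ∉ {*} so T won't extend; reduce E -> T
Action: reduce (E -> T)


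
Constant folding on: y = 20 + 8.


20 + 8 = 28 at compile time
Optimized: y = 28


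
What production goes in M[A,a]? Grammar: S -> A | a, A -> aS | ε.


For [A, a]: 'a' ∈ FIRST(aS)
Entry: A -> aS


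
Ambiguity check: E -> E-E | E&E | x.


'x-x&x' has two parse trees (no precedence encoded between - and &)
Ambiguous


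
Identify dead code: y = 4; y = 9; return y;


first assignment to y is overwritten before any read
Dead: 'y = 4'


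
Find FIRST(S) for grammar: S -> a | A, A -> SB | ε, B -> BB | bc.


Per alternative of S: FIRST(a) = {a}; FIRST(A) = {a, b, ε}
FIRST(S) = {a, b, ε}


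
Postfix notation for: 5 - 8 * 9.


* has higher precedence, evaluate 8*9 first
Postfix: 5 8 9 * -


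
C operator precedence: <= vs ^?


'<=' is relational (level 7); '^' is bitwise XOR (level 4)
Higher level binds tighter
'<=' has higher precedence than '^'


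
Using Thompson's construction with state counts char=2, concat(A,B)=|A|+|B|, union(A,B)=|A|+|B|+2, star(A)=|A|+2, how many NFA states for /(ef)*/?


Syntax tree has 2 char leaf(s), 0 union(s), 1 star(s)
chars contribute 2×2 = 4; each union adds +2; each star adds +2
Total: 4 + 0 + 2 = 6 states


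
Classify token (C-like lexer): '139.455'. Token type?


Pattern: digits with a decimal point
Type: FLOAT_LITERAL


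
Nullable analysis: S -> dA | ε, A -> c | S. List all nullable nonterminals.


A nonterminal is nullable iff some alternative derives ε (directly, or every symbol in it is nullable)
Nullable: {A, S}


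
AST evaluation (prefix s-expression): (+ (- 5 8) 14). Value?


Evaluate inner: (- 5 8) = -3
Evaluate root: (+ -3 14) = 11
Result: 11


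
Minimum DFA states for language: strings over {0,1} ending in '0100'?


Track the longest suffix of input matching a prefix of '0100': 5 classes (prefixes of length 0..4)
Minimal DFA: 5 states


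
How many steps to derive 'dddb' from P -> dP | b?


Derivation: P => dP => ddP => dddP => dddb
Steps: 4


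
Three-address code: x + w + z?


Break into single-operator statements:
t1 = x + w
t2 = t1 + z


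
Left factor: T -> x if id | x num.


Common prefix: 'x'
Factored: T -> x T', T' -> if id | num


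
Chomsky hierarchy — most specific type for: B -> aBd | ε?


Single nonterminal LHS, but a^n d^n is not regular
Classification: Type 2 (Context-Free)


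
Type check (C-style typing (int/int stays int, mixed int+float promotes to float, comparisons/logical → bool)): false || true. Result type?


Operand types: bool || bool
Rule: logical operators take bool operands and yield bool
Result type: bool


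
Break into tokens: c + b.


Scan left to right, longest-match per lexeme
Tokens: ID(c), OP(+), ID(b)


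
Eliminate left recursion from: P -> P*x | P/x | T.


Left-recursive alternatives: P*x, P/x; non-recursive: T
Introduce P': P -> TP', P' -> *xP' | /xP' | ε


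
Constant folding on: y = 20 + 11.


20 + 11 = 31 at compile time
Optimized: y = 31


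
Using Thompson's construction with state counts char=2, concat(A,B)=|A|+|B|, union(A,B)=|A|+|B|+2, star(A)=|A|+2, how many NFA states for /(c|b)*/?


Syntax tree has 2 char leaf(s), 1 union(s), 1 star(s)
chars contribute 2×2 = 4; each union adds +2; each star adds +2
Total: 4 + 2 + 2 = 8 states


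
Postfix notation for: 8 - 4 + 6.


Left to right (same or higher precedence on left)
Postfix: 8 4 - 6 +


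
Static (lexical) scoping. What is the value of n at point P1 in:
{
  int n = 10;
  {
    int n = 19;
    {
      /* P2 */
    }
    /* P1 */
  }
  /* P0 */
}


n declared in the same block as P1
n = 19


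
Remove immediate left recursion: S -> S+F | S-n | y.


Left-recursive alternatives: S+F, S-n; non-recursive: y
Introduce S': S -> yS', S' -> +FS' | -nS' | ε


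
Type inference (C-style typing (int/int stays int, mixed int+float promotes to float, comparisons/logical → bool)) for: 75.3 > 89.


Operand types: float > int
Rule: comparison yields bool
Result type: bool


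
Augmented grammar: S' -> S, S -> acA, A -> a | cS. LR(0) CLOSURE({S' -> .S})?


Start: S' -> .S
For each item with dot before a nonterminal B, add B -> .γ for every B-production
Closure: [S' -> .S, S -> .acA]


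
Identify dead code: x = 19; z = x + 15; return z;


x is read by z's definition; z is returned
No dead code


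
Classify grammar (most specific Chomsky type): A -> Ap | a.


Left-linear: every RHS is a terminal or one nonterminal followed by a terminal
Classification: Type 3 (Regular)


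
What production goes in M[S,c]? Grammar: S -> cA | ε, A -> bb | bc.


For [S, c]: 'c' ∈ FIRST(cA)
Entry: S -> cA


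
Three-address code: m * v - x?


Break into single-operator statements:
t1 = m * v
t2 = t1 - x


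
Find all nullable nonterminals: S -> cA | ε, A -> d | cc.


A nonterminal is nullable iff some alternative derives ε (directly, or every symbol in it is nullable)
Nullable: {S}


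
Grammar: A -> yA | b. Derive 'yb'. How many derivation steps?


Derivation: A => yA => yb
Steps: 2


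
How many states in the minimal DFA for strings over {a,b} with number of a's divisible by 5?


Track (count of a) mod 5: states 0..4, accept at 0
Minimal DFA: 5 states


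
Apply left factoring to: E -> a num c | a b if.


Common prefix: 'a'
Factored: E -> a E', E' -> num c | b if


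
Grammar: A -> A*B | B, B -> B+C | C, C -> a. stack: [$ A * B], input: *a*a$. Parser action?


handle 'A*B' on top; lookahead ∈ FOLLOW(A) = {*, $}
Action: reduce (A -> A*B)


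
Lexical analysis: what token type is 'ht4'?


Pattern: letter/underscore followed by alphanumerics, not a keyword
Type: IDENTIFIER


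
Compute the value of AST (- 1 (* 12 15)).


Evaluate inner: (* 12 15) = 180
Evaluate root: (- 1 180) = -179
Result: -179


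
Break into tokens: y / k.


Scan left to right, longest-match per lexeme
Tokens: ID(y), OP(/), ID(k)


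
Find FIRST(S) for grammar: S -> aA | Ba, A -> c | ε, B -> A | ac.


Per alternative of S: FIRST(aA) = {a}; FIRST(Ba) = {a, c}
FIRST(S) = {a, c}


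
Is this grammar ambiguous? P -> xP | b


right-linear, alternatives start with distinct terminals 'x' vs 'b': unique leftmost derivation
Unambiguous


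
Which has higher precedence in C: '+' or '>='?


'+' is additive (level 9); '>=' is relational (level 7)
Higher level binds tighter
'+' has higher precedence than '>='


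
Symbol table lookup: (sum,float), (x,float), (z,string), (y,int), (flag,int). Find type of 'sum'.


Lookup 'sum' → type float


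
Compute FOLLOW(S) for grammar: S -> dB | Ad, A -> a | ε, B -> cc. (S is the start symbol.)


$ ∈ FOLLOW(S). For each A -> αBβ: add FIRST(β)\{ε} to FOLLOW(B); if β nullable, add FOLLOW(A).
FOLLOW(S) = {$}


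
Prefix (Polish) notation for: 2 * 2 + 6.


left-to-right (same/higher precedence on left): tree is (+ (* 2 2) 6)
Prefix: + * 2 2 6


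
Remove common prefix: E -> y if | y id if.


Common prefix: 'y'
Factored: E -> y E', E' -> if | id if


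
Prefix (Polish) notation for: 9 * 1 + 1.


left-to-right (same/higher precedence on left): tree is (+ (* 9 1) 1)
Prefix: + * 9 1 1


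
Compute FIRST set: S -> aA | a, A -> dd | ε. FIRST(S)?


Per alternative of S: FIRST(aA) = {a}; FIRST(a) = {a}
FIRST(S) = {a}


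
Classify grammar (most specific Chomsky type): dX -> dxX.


LHS has context (more than one symbol) and |LHS| ≤ |RHS|
Classification: Type 1 (Context-Sensitive)


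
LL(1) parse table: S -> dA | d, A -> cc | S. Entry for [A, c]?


For [A, c]: 'c' ∈ FIRST(cc)
Entry: A -> cc


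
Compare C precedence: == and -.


'-' is additive (level 9); '==' is equality (level 6)
Higher level binds tighter
'-' has higher precedence than '=='


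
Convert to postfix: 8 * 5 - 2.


Left to right (same or higher precedence on left)
Postfix: 8 5 * 2 -


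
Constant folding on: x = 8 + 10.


8 + 10 = 18 at compile time
Optimized: x = 18


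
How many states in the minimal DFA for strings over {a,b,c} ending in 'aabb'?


Track the longest suffix of input matching a prefix of 'aabb': 5 classes (prefixes of length 0..4)
Minimal DFA: 5 states


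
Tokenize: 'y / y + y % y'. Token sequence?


Scan left to right, longest-match per lexeme
Tokens: ID(y), OP(/), ID(y), OP(+), ID(y), OP(%), ID(y)


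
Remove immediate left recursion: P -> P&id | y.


Left-recursive alternatives: P&id; non-recursive: y
Introduce P': P -> yP', P' -> &idP' | ε


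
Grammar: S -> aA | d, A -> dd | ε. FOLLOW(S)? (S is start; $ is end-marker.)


$ ∈ FOLLOW(S). For each A -> αBβ: add FIRST(β)\{ε} to FOLLOW(B); if β nullable, add FOLLOW(A).
FOLLOW(S) = {$}


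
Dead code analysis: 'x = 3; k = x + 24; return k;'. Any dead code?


x is read by k's definition; k is returned
No dead code


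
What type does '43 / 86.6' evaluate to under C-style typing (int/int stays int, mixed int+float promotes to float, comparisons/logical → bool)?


Operand types: int / float
Rule: mixed int/float promotes to float; int/int stays int
Result type: float


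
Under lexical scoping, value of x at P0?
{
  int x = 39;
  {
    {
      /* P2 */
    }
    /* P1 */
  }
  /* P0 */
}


x declared in the same block as P0
x = 39


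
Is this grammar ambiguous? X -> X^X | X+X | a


'a^a+a' has two parse trees (no precedence encoded between ^ and +)
Ambiguous


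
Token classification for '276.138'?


Pattern: digits with a decimal point
Type: FLOAT_LITERAL


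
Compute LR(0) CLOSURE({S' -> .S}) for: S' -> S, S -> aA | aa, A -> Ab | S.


Start: S' -> .S
For each item with dot before a nonterminal B, add B -> .γ for every B-production
Closure: [S' -> .S, S -> .aA, S -> .aa]


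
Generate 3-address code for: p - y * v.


Break into single-operator statements:
t1 = y * v
t2 = p - t1


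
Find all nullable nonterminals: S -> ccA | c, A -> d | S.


A nonterminal is nullable iff some alternative derives ε (directly, or every symbol in it is nullable)
Nullable: {}


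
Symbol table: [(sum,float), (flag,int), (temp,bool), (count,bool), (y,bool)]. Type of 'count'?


Lookup 'count' → type bool


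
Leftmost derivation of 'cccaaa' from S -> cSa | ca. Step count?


Derivation: S => cSa => ccSaa => cccaaa
Steps: 3


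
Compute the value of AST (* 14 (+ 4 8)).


Evaluate inner: (+ 4 8) = 12
Evaluate root: (* 14 12) = 168
Result: 168


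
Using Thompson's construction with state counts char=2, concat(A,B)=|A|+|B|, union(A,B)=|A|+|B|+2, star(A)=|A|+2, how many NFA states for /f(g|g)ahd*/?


Syntax tree has 6 char leaf(s), 1 union(s), 1 star(s)
chars contribute 6×2 = 12; each union adds +2; each star adds +2
Total: 12 + 2 + 2 = 16 states


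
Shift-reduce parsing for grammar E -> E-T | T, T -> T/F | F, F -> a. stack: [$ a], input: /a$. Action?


'a' on top is the handle for F -> a
Action: reduce (F -> a)


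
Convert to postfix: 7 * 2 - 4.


Left to right (same or higher precedence on left)
Postfix: 7 2 * 4 -


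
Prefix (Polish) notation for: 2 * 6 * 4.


left-to-right (same/higher precedence on left): tree is (* (* 2 6) 4)
Prefix: * * 2 6 4


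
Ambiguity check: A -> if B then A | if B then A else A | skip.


dangling else: 'if B then if B then skip else skip' parses two ways
Ambiguous


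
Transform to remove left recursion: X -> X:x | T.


Left-recursive alternatives: X:x; non-recursive: T
Introduce X': X -> TX', X' -> :xX' | ε


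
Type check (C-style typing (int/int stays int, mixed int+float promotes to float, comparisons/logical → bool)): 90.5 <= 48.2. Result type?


Operand types: float <= float
Rule: comparison yields bool
Result type: bool


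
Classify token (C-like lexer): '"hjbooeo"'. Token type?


Pattern: double-quoted sequence
Type: STRING_LITERAL


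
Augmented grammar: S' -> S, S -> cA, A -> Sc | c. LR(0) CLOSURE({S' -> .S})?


Start: S' -> .S
For each item with dot before a nonterminal B, add B -> .γ for every B-production
Closure: [S' -> .S, S -> .cA]


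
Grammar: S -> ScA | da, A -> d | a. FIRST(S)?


Per alternative of S: FIRST(ScA) = {d}; FIRST(da) = {d}
FIRST(S) = {d}


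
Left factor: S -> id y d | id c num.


Common prefix: 'id'
Factored: S -> id S', S' -> y d | c num


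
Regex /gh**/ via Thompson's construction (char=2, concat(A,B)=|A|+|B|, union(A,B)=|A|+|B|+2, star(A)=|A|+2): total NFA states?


Syntax tree has 2 char leaf(s), 0 union(s), 2 star(s)
chars contribute 2×2 = 4; each union adds +2; each star adds +2
Total: 4 + 0 + 4 = 8 states


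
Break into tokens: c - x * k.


Scan left to right, longest-match per lexeme
Tokens: ID(c), OP(-), ID(x), OP(*), ID(k)


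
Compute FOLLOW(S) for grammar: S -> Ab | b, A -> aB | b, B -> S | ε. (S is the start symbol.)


$ ∈ FOLLOW(S). For each A -> αBβ: add FIRST(β)\{ε} to FOLLOW(B); if β nullable, add FOLLOW(A).
FOLLOW(S) = {$, b}


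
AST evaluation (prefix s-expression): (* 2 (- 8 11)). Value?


Evaluate inner: (- 8 11) = -3
Evaluate root: (* 2 -3) = -6
Result: -6


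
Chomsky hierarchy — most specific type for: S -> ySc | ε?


Single nonterminal LHS, but y^n c^n is not regular
Classification: Type 2 (Context-Free)


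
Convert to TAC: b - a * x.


Break into single-operator statements:
t1 = a * x
t2 = b - t1


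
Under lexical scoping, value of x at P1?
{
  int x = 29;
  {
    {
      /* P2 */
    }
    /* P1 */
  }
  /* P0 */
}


P1's block does not declare x; resolves to the enclosing declaration at depth 0
x = 29


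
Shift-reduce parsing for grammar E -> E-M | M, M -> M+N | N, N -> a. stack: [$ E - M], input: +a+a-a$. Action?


'+' can extend M; shift to build M -> M+N
Action: shift


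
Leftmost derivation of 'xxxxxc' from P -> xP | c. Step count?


Derivation: P => xP => xxP => xxxP => xxxxP => xxxxxP => xxxxxc
Steps: 6


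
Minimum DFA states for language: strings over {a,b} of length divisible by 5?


Track length mod 5: states 0..4, accept at 0
Minimal DFA: 5 states


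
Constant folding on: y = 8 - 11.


8 - 11 = -3 at compile time
Optimized: y = -3


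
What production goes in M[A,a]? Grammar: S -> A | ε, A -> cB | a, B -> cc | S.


For [A, a]: 'a' ∈ FIRST(a)
Entry: A -> a


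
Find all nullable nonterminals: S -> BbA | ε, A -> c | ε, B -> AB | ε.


A nonterminal is nullable iff some alternative derives ε (directly, or every symbol in it is nullable)
Nullable: {A, B, S}


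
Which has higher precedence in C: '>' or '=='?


'>' is relational (level 7); '==' is equality (level 6)
Higher level binds tighter
'>' has higher precedence than '=='
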